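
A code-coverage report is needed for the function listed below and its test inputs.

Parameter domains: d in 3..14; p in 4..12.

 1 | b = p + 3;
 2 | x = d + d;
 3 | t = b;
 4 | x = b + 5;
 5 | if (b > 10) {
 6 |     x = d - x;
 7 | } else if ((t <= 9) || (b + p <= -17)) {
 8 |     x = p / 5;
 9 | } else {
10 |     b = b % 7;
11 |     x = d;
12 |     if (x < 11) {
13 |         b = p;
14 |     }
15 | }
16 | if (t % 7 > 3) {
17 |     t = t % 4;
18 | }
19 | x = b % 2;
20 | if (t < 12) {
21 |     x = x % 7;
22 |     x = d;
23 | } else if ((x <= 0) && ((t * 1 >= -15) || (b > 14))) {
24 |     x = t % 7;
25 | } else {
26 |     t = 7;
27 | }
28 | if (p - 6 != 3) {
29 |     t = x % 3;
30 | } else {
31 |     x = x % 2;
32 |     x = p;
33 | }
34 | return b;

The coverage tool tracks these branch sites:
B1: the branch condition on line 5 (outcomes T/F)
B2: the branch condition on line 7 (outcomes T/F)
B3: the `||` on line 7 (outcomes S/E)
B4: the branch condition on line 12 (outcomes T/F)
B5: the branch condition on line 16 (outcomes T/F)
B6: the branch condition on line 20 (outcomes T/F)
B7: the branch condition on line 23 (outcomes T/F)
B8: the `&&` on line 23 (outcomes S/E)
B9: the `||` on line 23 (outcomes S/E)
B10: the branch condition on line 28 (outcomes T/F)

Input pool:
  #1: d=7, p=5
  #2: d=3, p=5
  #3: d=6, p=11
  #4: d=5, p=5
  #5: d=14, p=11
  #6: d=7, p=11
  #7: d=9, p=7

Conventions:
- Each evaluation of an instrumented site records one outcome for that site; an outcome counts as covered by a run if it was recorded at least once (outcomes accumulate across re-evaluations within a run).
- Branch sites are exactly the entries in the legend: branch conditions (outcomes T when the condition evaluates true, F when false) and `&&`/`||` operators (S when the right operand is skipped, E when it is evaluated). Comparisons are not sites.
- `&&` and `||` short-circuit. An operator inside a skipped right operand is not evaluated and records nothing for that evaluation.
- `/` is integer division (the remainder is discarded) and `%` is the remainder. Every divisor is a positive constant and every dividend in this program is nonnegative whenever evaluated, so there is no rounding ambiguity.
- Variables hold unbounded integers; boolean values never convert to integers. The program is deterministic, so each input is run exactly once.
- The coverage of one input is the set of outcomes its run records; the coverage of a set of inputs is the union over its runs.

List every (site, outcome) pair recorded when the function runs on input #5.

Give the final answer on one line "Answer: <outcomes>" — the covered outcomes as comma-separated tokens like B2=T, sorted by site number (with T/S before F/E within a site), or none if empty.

Event log for input #5 (d=14, p=11):
  B1->T, B5->F, B6->F, B8->E, B9->S, B7->T, B10->T
as a set, this run covers: B1=T, B5=F, B6=F, B7=T, B8=E, B9=S, B10=T

Answer: B1=T, B5=F, B6=F, B7=T, B8=E, B9=S, B10=T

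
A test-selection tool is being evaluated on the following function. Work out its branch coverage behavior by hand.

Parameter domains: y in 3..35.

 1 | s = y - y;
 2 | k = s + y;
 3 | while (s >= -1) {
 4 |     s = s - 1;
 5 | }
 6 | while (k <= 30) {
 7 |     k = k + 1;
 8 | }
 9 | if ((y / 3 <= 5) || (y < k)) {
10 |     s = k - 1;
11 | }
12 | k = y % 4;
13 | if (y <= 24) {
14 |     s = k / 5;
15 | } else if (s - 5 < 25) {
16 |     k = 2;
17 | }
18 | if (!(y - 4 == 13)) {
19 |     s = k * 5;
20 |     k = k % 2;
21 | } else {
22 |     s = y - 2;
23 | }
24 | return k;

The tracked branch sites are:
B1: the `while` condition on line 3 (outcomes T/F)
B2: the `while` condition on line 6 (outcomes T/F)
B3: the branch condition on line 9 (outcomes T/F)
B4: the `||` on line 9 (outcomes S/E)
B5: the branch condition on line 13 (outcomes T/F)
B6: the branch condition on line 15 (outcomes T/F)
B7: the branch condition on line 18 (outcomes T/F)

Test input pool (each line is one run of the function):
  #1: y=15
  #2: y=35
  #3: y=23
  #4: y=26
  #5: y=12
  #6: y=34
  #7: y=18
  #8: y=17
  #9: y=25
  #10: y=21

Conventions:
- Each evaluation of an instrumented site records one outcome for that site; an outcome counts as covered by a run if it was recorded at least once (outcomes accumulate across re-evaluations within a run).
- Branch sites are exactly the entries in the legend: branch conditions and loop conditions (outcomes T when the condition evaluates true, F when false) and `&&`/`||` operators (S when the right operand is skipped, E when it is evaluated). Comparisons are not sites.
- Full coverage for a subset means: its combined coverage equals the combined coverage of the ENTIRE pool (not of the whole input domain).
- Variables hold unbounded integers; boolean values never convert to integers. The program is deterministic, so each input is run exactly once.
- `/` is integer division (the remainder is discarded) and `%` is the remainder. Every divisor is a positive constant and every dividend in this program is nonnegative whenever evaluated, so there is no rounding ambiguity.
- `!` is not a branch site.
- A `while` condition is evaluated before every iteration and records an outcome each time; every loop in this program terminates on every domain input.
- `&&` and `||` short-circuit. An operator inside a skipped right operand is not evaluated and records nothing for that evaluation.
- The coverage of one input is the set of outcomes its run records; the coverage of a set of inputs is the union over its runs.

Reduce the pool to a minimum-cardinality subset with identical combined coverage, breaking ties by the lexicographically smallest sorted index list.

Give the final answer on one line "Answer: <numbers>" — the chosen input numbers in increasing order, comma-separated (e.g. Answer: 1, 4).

#1 (y=15) -> B1->T, B1->T, B1->F, B2->T, B2->T, B2->T, B2->T, B2->T, B2->T, B2->T, B2->T, B2->T, B2->T, B2->T, ...; covered: B1=T, B1=F, B2=T, B2=F, B3=T, B4=S, B5=T, B7=T
#2 (y=35) -> B1->T, B1->T, B1->F, B2->F, B4->E, B3->F, B5->F, B6->T, B7->T; covered: B1=T, B1=F, B2=F, B3=F, B4=E, B5=F, B6=T, B7=T
#3 (y=23) -> B1->T, B1->T, B1->F, B2->T, B2->T, B2->T, B2->T, B2->T, B2->T, B2->T, B2->T, B2->F, B4->E, B3->T, ...; covered: B1=T, B1=F, B2=T, B2=F, B3=T, B4=E, B5=T, B7=T
#4 (y=26) -> B1->T, B1->T, B1->F, B2->T, B2->T, B2->T, B2->T, B2->T, B2->F, B4->E, B3->T, B5->F, B6->F, B7->T; covered: B1=T, B1=F, B2=T, B2=F, B3=T, B4=E, B5=F, B6=F, B7=T
#5 (y=12) -> B1->T, B1->T, B1->F, B2->T, B2->T, B2->T, B2->T, B2->T, B2->T, B2->T, B2->T, B2->T, B2->T, B2->T, ...; covered: B1=T, B1=F, B2=T, B2=F, B3=T, B4=S, B5=T, B7=T
#6 (y=34) -> B1->T, B1->T, B1->F, B2->F, B4->E, B3->F, B5->F, B6->T, B7->T; covered: B1=T, B1=F, B2=F, B3=F, B4=E, B5=F, B6=T, B7=T
#7 (y=18) -> B1->T, B1->T, B1->F, B2->T, B2->T, B2->T, B2->T, B2->T, B2->T, B2->T, B2->T, B2->T, B2->T, B2->T, ...; covered: B1=T, B1=F, B2=T, B2=F, B3=T, B4=E, B5=T, B7=T
#8 (y=17) -> B1->T, B1->T, B1->F, B2->T, B2->T, B2->T, B2->T, B2->T, B2->T, B2->T, B2->T, B2->T, B2->T, B2->T, ...; covered: B1=T, B1=F, B2=T, B2=F, B3=T, B4=S, B5=T, B7=F
#9 (y=25) -> B1->T, B1->T, B1->F, B2->T, B2->T, B2->T, B2->T, B2->T, B2->T, B2->F, B4->E, B3->T, B5->F, B6->F, ...; covered: B1=T, B1=F, B2=T, B2=F, B3=T, B4=E, B5=F, B6=F, B7=T
#10 (y=21) -> B1->T, B1->T, B1->F, B2->T, B2->T, B2->T, B2->T, B2->T, B2->T, B2->T, B2->T, B2->T, B2->T, B2->F, ...; covered: B1=T, B1=F, B2=T, B2=F, B3=T, B4=E, B5=T, B7=T
the full pool covers 14 outcomes: B1=T, B1=F, B2=T, B2=F, B3=T, B3=F, B4=S, B4=E, B5=T, B5=F, B6=T, B6=F, B7=T, B7=F
size 1 is not enough: best union over all size-1 subsets is 9/14
size 2 is not enough: best union over all size-2 subsets is 13/14
at size 3, {2, 4, 8} reaches all 14 outcomes; every lexicographically earlier size-3 subset fails

Answer: 2, 4, 8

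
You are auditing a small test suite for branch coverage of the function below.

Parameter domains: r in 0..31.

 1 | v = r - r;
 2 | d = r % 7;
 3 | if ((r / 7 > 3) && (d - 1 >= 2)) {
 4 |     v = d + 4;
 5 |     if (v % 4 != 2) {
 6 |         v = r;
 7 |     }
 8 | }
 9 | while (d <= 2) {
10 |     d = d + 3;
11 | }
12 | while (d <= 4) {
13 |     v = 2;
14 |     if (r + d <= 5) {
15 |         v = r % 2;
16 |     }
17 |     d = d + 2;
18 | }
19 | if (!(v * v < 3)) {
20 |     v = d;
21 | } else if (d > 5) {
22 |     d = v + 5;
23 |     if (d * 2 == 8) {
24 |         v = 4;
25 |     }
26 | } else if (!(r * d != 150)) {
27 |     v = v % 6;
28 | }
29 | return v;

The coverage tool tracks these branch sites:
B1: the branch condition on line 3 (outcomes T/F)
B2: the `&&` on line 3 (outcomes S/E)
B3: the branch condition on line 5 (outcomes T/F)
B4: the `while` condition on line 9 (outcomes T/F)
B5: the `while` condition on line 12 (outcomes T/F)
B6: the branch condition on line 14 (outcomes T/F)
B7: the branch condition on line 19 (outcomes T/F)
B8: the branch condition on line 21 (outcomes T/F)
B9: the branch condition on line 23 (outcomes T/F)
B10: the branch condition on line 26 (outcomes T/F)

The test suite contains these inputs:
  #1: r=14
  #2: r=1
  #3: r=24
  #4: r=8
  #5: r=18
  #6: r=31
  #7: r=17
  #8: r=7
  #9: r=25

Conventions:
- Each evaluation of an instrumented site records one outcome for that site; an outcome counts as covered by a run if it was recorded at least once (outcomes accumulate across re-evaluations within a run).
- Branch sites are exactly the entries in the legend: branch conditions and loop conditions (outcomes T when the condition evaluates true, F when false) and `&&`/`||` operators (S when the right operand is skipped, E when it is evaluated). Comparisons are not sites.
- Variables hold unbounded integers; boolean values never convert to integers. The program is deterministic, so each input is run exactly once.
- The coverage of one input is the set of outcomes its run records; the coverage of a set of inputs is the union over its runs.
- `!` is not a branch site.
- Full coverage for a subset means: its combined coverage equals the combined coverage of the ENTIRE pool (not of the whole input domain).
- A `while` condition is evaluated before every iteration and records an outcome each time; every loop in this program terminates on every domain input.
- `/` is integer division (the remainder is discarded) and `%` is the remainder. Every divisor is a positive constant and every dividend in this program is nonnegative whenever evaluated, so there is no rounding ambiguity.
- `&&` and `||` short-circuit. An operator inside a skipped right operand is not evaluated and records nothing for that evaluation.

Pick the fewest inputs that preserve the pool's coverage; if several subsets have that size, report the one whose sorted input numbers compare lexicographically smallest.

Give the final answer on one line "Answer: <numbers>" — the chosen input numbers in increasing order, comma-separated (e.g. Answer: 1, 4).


#1 (r=14) -> B2->S, B1->F, B4->T, B4->F, B5->T, B6->F, B5->F, B7->T; covered: B1=F, B2=S, B4=T, B4=F, B5=T, B5=F, B6=F, B7=T
#2 (r=1) -> B2->S, B1->F, B4->T, B4->F, B5->T, B6->T, B5->F, B7->F, B8->T, B9->F; covered: B1=F, B2=S, B4=T, B4=F, B5=T, B5=F, B6=T, B7=F, B8=T, B9=F
#3 (r=24) -> B2->S, B1->F, B4->F, B5->T, B6->F, B5->F, B7->T; covered: B1=F, B2=S, B4=F, B5=T, B5=F, B6=F, B7=T
#4 (r=8) -> B2->S, B1->F, B4->T, B4->F, B5->T, B6->F, B5->F, B7->T; covered: B1=F, B2=S, B4=T, B4=F, B5=T, B5=F, B6=F, B7=T
#5 (r=18) -> B2->S, B1->F, B4->F, B5->T, B6->F, B5->F, B7->T; covered: B1=F, B2=S, B4=F, B5=T, B5=F, B6=F, B7=T
#6 (r=31) -> B2->E, B1->T, B3->T, B4->F, B5->T, B6->F, B5->F, B7->T; covered: B1=T, B2=E, B3=T, B4=F, B5=T, B5=F, B6=F, B7=T
#7 (r=17) -> B2->S, B1->F, B4->F, B5->T, B6->F, B5->F, B7->T; covered: B1=F, B2=S, B4=F, B5=T, B5=F, B6=F, B7=T
#8 (r=7) -> B2->S, B1->F, B4->T, B4->F, B5->T, B6->F, B5->F, B7->T; covered: B1=F, B2=S, B4=T, B4=F, B5=T, B5=F, B6=F, B7=T
#9 (r=25) -> B2->S, B1->F, B4->F, B5->T, B6->F, B5->F, B7->T; covered: B1=F, B2=S, B4=F, B5=T, B5=F, B6=F, B7=T
together the pool reaches 15 outcomes: B1=T, B1=F, B2=S, B2=E, B3=T, B4=T, B4=F, B5=T, B5=F, B6=T, B6=F, B7=T, B7=F, B8=T, B9=F
no size-1 subset reaches all 15 outcomes (best union: 10/15)
inputs {2, 6} (size 2) cover everything; no size-2 subset with a lexicographically smaller index list covers all 15
Answer: 2, 6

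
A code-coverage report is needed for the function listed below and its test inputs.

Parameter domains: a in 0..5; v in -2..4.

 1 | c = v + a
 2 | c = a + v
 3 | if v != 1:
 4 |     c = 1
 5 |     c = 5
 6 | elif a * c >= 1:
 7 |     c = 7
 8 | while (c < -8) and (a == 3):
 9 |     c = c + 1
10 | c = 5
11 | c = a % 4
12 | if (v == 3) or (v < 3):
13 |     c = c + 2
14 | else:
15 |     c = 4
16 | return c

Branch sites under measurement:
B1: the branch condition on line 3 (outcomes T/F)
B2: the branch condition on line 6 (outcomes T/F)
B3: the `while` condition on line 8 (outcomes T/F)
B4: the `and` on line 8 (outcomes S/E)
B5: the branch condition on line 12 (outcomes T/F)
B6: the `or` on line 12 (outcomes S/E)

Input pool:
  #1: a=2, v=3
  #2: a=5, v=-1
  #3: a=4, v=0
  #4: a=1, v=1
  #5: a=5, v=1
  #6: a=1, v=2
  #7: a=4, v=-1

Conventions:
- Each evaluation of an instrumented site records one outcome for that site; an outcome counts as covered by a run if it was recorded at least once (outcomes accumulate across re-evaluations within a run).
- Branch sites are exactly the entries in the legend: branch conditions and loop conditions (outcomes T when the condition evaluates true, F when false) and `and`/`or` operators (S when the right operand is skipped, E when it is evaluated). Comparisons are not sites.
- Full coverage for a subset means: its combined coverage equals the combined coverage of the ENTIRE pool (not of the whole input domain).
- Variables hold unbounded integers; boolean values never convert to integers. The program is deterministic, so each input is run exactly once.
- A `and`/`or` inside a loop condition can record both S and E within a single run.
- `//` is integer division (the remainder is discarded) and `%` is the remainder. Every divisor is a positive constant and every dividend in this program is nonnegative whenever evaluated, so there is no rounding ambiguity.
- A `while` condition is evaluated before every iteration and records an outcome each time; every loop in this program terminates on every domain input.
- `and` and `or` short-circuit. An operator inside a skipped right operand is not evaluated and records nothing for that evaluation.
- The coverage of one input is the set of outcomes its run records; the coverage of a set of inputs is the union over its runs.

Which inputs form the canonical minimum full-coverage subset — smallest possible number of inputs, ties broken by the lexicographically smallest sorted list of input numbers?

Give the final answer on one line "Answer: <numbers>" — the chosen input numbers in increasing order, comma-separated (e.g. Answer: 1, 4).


input #1 (a=2, v=3): covers B1=T, B3=F, B4=S, B5=T, B6=S
input #2 (a=5, v=-1): covers B1=T, B3=F, B4=S, B5=T, B6=E
input #3 (a=4, v=0): covers B1=T, B3=F, B4=S, B5=T, B6=E
input #4 (a=1, v=1): covers B1=F, B2=T, B3=F, B4=S, B5=T, B6=E
input #5 (a=5, v=1): covers B1=F, B2=T, B3=F, B4=S, B5=T, B6=E
input #6 (a=1, v=2): covers B1=T, B3=F, B4=S, B5=T, B6=E
input #7 (a=4, v=-1): covers B1=T, B3=F, B4=S, B5=T, B6=E
together the pool reaches 8 outcomes: B1=T, B1=F, B2=T, B3=F, B4=S, B5=T, B6=S, B6=E
every size-1 subset falls short of the 8 outcomes (best: 6/8)
inputs {1, 4} (size 2) cover everything; no size-2 subset with a lexicographically smaller index list covers all 8
Answer: 1, 4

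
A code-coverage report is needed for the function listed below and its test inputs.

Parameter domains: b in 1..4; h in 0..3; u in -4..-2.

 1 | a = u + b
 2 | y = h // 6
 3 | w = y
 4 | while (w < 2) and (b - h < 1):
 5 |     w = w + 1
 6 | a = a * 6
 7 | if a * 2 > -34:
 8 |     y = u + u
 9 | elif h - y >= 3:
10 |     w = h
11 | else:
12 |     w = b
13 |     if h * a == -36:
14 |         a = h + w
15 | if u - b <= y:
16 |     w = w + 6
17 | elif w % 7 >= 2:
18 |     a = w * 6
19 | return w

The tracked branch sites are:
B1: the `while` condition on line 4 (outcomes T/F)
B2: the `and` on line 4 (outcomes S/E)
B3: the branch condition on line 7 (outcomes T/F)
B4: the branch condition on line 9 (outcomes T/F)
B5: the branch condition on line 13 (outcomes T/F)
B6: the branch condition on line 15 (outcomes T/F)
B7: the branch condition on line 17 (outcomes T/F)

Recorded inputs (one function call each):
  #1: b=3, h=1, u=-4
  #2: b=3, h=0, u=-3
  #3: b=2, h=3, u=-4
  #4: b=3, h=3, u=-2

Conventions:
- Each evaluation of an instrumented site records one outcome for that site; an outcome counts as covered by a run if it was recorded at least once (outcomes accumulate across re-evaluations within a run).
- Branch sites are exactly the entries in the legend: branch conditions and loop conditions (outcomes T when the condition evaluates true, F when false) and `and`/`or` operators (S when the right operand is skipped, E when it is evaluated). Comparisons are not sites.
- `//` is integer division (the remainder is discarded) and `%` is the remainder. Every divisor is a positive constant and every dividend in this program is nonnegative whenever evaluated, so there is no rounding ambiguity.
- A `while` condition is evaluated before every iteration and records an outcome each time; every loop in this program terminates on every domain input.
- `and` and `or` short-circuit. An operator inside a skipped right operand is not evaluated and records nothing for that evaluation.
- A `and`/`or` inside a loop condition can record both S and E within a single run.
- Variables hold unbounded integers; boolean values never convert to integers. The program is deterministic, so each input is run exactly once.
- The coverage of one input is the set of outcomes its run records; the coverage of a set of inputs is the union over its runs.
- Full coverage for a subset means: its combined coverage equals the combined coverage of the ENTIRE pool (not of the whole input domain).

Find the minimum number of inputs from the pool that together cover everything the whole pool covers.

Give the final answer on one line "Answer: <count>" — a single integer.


input #1 (b=3, h=1, u=-4): covers B1=F, B2=E, B3=T, B6=F, B7=F
input #2 (b=3, h=0, u=-3): covers B1=F, B2=E, B3=T, B6=T
input #3 (b=2, h=3, u=-4): covers B1=T, B1=F, B2=S, B2=E, B3=T, B6=F, B7=T
input #4 (b=3, h=3, u=-2): covers B1=T, B1=F, B2=S, B2=E, B3=T, B6=T
the full pool covers 9 outcomes: B1=T, B1=F, B2=S, B2=E, B3=T, B6=T, B6=F, B7=T, B7=F
size 1 is not enough: best union over all size-1 subsets is 7/9
size 2 is not enough: best union over all size-2 subsets is 8/9
at size 3, {1, 2, 3} reaches all 9 outcomes; every lexicographically earlier size-3 subset fails
Answer: 3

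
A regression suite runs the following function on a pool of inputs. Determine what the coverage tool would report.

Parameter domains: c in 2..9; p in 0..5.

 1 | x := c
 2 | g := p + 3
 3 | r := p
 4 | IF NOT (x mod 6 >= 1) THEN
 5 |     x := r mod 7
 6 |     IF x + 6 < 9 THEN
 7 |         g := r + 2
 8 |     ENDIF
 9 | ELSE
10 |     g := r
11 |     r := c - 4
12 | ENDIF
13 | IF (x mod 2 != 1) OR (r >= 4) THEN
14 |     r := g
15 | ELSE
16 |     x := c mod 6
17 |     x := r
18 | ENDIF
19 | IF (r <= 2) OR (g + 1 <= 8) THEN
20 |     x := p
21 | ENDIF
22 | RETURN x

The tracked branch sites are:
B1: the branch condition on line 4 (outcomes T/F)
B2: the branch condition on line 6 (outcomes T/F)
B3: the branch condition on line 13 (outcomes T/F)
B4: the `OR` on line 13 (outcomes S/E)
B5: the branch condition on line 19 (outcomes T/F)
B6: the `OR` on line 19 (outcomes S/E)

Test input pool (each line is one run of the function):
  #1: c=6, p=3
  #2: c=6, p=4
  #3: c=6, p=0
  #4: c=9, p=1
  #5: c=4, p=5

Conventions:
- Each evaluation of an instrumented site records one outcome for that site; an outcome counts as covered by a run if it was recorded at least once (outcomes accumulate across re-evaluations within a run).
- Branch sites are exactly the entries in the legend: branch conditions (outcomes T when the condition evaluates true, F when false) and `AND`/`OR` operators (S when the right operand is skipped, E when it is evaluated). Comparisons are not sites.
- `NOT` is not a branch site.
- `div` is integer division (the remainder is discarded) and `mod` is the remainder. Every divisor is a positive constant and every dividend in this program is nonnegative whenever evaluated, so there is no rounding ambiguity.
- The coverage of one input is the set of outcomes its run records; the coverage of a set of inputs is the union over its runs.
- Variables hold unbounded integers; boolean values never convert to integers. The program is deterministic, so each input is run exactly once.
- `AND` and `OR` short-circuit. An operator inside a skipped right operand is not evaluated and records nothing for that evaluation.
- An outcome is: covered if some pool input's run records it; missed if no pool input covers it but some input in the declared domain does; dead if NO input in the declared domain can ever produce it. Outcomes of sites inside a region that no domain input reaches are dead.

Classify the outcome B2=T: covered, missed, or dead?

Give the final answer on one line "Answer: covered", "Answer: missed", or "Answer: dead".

B2=T is recorded by pool input(s) 3 -> covered

Answer: covered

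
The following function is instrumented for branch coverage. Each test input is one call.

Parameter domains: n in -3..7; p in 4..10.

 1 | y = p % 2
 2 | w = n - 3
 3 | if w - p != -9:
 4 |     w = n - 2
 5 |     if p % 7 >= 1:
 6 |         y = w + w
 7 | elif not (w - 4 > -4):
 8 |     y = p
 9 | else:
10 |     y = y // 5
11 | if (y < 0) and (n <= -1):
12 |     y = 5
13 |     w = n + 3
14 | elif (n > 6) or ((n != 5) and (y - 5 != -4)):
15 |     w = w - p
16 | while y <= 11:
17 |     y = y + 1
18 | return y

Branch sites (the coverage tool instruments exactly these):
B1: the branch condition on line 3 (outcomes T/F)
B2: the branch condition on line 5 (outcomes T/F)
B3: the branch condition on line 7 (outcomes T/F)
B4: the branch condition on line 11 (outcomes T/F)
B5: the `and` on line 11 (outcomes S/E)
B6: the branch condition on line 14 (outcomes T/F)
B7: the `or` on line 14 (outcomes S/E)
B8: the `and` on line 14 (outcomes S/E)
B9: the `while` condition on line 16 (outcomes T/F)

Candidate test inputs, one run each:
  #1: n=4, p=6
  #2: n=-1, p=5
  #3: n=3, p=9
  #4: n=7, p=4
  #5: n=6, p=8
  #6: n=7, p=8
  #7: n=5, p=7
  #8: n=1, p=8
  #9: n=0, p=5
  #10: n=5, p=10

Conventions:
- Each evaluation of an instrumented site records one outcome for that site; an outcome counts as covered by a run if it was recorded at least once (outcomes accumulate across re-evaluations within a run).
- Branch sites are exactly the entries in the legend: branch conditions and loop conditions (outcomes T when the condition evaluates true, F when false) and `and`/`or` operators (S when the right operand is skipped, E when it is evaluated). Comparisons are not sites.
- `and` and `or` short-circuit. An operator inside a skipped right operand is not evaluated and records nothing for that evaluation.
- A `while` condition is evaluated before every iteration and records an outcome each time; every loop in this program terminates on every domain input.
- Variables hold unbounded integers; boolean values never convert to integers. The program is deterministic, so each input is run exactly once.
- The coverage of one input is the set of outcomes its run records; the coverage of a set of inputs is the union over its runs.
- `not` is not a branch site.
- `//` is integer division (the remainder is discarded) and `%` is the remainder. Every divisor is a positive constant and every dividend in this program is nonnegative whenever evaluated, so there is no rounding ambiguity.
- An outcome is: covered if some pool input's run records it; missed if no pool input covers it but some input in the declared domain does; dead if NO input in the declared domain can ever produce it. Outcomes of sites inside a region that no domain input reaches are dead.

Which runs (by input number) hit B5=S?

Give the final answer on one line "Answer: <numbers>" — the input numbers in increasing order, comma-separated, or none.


input #1 (n=4, p=6): produces B5=S
input #2 (n=-1, p=5): produces B5=S
input #3 (n=3, p=9): produces B5=S
input #4 (n=7, p=4): produces B5=S
input #5 (n=6, p=8): produces B5=S
input #6 (n=7, p=8): produces B5=S
input #7 (n=5, p=7): produces B5=S
input #8 (n=1, p=8): does not produce B5=S
input #9 (n=0, p=5): does not produce B5=S
input #10 (n=5, p=10): produces B5=S
Answer: 1, 2, 3, 4, 5, 6, 7, 10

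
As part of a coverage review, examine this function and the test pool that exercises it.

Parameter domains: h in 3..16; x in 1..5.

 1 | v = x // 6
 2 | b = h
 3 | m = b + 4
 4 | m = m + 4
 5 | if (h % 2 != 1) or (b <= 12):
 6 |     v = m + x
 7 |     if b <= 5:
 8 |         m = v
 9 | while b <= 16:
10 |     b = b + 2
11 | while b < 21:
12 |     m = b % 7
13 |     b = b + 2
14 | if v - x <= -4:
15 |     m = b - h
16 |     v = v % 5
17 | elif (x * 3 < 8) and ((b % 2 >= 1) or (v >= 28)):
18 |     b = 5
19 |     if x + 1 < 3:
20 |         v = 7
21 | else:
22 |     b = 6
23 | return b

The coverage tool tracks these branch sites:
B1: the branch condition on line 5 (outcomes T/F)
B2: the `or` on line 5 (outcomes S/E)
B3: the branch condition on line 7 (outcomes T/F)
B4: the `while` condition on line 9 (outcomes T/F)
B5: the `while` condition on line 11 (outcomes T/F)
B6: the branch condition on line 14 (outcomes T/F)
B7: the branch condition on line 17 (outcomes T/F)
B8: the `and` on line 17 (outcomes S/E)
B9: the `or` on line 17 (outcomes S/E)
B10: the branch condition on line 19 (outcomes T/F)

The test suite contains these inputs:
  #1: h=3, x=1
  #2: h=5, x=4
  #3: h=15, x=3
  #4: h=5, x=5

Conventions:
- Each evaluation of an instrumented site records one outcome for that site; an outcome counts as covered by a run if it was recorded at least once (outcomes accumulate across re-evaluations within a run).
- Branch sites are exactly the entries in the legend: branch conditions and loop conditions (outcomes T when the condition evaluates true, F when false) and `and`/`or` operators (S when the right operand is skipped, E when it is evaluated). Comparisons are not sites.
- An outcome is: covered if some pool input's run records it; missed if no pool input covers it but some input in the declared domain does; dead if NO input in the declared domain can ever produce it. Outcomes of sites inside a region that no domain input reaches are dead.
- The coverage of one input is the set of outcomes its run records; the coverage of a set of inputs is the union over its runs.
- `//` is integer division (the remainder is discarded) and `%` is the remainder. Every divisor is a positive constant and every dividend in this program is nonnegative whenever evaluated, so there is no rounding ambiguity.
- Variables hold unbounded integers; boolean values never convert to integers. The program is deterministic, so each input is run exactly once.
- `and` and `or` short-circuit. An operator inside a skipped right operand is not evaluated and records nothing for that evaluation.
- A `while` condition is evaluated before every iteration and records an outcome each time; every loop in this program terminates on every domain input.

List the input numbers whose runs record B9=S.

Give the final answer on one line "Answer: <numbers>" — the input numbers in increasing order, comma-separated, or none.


input #1 (h=3, x=1): hits B9=S
input #2 (h=5, x=4): never hits B9=S
input #3 (h=15, x=3): never hits B9=S
input #4 (h=5, x=5): never hits B9=S
Answer: 1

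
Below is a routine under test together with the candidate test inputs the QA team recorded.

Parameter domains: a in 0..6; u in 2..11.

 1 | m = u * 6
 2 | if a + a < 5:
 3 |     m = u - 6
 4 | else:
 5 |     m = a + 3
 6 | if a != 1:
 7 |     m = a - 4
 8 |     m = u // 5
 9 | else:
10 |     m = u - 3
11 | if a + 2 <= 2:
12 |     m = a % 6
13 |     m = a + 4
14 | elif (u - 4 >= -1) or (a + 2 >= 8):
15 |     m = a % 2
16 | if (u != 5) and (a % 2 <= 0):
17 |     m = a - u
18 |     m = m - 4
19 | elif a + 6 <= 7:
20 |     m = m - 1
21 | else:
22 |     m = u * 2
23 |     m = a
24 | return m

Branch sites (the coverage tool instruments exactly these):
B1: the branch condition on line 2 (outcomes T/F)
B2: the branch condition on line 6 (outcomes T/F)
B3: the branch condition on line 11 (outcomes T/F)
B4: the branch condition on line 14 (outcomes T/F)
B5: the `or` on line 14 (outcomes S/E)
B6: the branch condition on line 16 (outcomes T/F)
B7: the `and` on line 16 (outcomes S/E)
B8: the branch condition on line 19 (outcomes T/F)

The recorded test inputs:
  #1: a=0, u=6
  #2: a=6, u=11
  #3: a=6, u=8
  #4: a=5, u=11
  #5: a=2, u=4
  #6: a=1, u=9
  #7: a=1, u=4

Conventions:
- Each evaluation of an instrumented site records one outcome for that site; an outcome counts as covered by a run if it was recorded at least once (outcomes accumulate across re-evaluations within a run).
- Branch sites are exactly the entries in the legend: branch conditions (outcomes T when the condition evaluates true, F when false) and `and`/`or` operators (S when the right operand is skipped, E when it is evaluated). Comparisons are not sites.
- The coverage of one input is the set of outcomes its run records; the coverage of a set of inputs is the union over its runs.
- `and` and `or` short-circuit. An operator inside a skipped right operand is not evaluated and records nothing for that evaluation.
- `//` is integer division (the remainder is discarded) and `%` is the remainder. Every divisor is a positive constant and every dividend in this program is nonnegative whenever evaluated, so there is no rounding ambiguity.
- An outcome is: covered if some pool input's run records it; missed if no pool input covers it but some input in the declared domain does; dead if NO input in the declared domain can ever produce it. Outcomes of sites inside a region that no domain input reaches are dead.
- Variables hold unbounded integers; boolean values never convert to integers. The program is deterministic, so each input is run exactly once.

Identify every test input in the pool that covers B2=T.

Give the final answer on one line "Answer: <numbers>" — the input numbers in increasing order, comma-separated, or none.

input #1 (a=0, u=6): produces B2=T
input #2 (a=6, u=11): produces B2=T
input #3 (a=6, u=8): produces B2=T
input #4 (a=5, u=11): produces B2=T
input #5 (a=2, u=4): produces B2=T
input #6 (a=1, u=9): does not produce B2=T
input #7 (a=1, u=4): does not produce B2=T

Answer: 1, 2, 3, 4, 5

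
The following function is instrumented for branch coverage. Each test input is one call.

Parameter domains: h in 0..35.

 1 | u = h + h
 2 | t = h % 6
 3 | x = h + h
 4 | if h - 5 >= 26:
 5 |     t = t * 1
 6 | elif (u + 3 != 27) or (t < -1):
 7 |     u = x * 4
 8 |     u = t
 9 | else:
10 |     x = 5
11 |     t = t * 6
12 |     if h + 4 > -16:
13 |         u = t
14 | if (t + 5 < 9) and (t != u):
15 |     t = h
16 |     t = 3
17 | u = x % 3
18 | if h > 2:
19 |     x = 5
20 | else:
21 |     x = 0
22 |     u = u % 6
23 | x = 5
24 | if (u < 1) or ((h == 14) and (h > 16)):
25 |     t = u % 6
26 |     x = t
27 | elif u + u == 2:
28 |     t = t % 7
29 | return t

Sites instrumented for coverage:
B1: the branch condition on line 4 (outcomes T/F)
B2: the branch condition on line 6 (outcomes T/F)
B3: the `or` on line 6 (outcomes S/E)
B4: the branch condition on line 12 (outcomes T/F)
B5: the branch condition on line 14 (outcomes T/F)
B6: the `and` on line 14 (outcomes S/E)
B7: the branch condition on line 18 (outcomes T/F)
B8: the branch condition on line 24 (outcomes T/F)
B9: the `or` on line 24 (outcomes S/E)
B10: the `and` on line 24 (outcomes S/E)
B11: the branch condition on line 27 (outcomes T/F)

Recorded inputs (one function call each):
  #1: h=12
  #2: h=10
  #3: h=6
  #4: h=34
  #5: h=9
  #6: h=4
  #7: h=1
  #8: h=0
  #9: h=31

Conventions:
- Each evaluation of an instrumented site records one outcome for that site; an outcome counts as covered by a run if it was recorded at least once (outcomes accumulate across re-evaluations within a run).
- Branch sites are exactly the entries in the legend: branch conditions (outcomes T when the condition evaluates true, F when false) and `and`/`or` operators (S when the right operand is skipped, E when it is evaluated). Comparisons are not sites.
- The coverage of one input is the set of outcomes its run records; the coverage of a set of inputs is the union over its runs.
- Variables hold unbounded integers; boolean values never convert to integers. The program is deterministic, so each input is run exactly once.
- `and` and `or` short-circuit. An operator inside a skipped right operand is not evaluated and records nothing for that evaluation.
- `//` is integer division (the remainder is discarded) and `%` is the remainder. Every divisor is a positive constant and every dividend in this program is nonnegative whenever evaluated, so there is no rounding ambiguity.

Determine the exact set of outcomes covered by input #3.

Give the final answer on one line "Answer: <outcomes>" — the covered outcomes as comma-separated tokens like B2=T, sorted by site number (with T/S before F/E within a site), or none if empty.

Tracing the run of input #3 (h=6):
  B1->F, B3->S, B2->T, B6->E, B5->F, B7->T, B9->S, B8->T
collecting distinct outcomes: B1=F, B2=T, B3=S, B5=F, B6=E, B7=T, B8=T, B9=S

Answer: B1=F, B2=T, B3=S, B5=F, B6=E, B7=T, B8=T, B9=S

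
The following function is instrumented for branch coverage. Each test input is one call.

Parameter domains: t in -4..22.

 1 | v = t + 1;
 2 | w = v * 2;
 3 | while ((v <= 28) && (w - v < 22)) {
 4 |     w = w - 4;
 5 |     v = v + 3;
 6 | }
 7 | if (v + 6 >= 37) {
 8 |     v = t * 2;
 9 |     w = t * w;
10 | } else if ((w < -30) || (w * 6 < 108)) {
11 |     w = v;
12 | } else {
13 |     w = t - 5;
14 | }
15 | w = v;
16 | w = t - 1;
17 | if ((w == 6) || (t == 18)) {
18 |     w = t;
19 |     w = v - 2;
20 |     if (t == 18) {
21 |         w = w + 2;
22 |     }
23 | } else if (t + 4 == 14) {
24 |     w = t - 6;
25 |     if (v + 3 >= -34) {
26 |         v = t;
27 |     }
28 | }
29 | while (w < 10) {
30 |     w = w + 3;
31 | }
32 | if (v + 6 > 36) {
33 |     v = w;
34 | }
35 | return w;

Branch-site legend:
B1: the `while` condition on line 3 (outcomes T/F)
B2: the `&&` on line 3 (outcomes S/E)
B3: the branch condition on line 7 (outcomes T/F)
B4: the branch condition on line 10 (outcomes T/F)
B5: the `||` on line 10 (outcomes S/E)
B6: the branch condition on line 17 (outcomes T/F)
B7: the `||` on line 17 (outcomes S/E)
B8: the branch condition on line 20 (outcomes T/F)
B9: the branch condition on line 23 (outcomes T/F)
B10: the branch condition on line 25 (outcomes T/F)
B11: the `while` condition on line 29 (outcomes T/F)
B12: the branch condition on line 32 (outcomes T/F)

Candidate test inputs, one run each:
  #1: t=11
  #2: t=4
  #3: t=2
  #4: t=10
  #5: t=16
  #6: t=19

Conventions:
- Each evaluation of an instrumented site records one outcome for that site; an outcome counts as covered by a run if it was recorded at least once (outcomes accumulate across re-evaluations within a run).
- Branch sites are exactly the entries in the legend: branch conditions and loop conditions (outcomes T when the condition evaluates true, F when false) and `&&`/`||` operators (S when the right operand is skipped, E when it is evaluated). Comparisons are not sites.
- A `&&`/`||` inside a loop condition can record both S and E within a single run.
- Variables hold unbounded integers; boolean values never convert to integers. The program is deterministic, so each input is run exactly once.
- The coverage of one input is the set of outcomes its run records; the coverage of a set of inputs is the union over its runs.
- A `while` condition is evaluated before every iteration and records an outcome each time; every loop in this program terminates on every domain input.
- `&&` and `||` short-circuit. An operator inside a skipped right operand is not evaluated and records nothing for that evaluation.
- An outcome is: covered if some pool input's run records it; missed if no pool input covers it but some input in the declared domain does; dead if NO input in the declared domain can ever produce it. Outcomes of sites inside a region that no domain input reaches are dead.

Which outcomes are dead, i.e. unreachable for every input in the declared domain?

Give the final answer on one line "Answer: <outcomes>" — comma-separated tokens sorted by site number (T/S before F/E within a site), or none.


sweeping the full domain (27 inputs) for each outcome:
  B10=F: unreachable across the whole domain -> dead
  reachable outcomes have witnesses, e.g. B1=T (e.g. t=-4), B1=F (e.g. t=-4), B2=S (e.g. t=-4), B2=E (e.g. t=-4)
Answer: B10=F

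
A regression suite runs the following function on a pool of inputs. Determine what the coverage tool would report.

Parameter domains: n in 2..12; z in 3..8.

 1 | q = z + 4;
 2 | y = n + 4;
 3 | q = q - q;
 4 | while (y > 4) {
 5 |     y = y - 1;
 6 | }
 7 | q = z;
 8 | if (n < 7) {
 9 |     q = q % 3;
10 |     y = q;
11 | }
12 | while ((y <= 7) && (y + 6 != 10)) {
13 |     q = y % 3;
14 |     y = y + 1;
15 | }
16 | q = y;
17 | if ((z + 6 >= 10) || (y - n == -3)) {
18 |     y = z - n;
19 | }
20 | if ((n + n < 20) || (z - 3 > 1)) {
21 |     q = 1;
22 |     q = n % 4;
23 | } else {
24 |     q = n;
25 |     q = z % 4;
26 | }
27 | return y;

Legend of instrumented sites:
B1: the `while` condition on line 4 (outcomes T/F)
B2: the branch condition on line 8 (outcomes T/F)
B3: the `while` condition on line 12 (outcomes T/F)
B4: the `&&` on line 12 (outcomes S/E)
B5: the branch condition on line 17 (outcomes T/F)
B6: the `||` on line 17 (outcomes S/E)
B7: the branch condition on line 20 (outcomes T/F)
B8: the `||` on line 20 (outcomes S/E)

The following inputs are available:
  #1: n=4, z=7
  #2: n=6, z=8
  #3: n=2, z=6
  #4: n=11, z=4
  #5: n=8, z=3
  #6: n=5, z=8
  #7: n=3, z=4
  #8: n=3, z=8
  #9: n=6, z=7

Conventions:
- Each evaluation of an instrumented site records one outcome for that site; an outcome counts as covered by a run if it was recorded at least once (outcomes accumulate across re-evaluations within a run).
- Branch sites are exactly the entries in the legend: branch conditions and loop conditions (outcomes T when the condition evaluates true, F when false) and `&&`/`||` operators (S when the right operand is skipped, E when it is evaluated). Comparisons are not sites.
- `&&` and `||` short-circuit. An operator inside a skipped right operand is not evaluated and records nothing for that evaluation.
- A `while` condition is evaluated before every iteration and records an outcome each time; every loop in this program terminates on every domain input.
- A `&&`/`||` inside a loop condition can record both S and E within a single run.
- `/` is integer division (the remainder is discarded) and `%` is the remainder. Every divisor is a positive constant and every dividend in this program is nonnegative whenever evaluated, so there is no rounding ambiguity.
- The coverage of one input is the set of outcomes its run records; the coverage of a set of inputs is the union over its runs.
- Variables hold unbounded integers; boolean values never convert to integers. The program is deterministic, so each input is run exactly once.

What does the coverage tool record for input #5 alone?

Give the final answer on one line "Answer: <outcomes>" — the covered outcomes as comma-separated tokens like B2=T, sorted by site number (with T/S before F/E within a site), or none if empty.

Event log for input #5 (n=8, z=3):
  B1->T, B1->T, B1->T, B1->T, B1->T, B1->T, B1->T, B1->T, B1->F, B2->F
  B4->E, B3->F, B6->E, B5->F, B8->S, B7->T
collecting distinct outcomes: B1=T, B1=F, B2=F, B3=F, B4=E, B5=F, B6=E, B7=T, B8=S

Answer: B1=T, B1=F, B2=F, B3=F, B4=E, B5=F, B6=E, B7=T, B8=S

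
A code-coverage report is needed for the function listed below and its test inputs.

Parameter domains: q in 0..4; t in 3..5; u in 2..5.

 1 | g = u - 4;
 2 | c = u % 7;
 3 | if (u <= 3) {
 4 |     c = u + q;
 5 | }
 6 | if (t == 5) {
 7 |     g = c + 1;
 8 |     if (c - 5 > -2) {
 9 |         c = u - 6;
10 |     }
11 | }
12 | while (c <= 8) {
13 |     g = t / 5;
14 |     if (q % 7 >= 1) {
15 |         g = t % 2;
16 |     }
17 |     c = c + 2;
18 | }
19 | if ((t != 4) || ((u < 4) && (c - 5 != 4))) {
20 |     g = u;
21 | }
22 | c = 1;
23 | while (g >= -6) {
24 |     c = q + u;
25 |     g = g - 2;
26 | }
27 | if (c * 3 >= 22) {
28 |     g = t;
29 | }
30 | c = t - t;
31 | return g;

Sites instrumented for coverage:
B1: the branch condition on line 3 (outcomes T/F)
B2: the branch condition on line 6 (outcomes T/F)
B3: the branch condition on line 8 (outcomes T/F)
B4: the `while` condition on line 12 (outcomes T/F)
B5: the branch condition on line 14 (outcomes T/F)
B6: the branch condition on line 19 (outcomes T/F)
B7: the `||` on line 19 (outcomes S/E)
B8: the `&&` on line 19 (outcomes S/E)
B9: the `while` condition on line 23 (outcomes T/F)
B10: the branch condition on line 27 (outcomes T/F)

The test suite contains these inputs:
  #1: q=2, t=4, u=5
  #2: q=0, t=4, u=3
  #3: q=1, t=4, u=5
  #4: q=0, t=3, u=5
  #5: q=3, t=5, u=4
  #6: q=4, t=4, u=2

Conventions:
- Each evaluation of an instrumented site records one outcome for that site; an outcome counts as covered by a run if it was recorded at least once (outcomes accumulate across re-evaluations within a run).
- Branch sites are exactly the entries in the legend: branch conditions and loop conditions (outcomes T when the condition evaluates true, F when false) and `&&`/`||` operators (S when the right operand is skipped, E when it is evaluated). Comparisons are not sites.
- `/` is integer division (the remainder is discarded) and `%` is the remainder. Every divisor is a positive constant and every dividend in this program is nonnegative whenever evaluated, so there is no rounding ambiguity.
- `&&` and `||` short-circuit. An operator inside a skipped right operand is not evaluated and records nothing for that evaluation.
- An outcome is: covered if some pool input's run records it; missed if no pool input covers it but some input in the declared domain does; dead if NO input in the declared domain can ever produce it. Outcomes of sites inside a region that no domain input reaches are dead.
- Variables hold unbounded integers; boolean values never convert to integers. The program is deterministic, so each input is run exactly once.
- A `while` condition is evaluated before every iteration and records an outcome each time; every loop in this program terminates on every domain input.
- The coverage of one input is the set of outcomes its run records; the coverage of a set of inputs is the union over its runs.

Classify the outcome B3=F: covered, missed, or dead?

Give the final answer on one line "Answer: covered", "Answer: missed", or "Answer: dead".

no pool input records B3=F
but domain input (q=0, t=5, u=2) does record it -> reachable, so missed

Answer: missed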